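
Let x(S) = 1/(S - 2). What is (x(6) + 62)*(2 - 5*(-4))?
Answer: 2739/2 ≈ 1369.5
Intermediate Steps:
x(S) = 1/(-2 + S)
(x(6) + 62)*(2 - 5*(-4)) = (1/(-2 + 6) + 62)*(2 - 5*(-4)) = (1/4 + 62)*(2 + 20) = (1/4 + 62)*22 = (249/4)*22 = 2739/2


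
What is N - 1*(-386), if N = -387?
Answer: -1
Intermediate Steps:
N - 1*(-386) = -387 - 1*(-386) = -387 + 386 = -1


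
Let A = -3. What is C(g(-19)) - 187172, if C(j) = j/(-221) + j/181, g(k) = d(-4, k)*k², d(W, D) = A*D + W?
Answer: -7486301852/40001 ≈ -1.8715e+5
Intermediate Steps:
d(W, D) = W - 3*D (d(W, D) = -3*D + W = W - 3*D)
g(k) = k²*(-4 - 3*k) (g(k) = (-4 - 3*k)*k² = k²*(-4 - 3*k))
C(j) = 40*j/40001 (C(j) = j*(-1/221) + j*(1/181) = -j/221 + j/181 = 40*j/40001)
C(g(-19)) - 187172 = 40*((-19)²*(-4 - 3*(-19)))/40001 - 187172 = 40*(361*(-4 + 57))/40001 - 187172 = 40*(361*53)/40001 - 187172 = (40/40001)*19133 - 187172 = 765320/40001 - 187172 = -7486301852/40001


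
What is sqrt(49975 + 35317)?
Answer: 2*sqrt(21323) ≈ 292.05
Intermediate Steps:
sqrt(49975 + 35317) = sqrt(85292) = 2*sqrt(21323)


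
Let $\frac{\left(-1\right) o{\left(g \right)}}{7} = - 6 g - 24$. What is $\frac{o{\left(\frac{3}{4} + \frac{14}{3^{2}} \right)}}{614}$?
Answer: $\frac{1589}{3684} \approx 0.43132$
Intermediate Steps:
$o{\left(g \right)} = 168 + 42 g$ ($o{\left(g \right)} = - 7 \left(- 6 g - 24\right) = - 7 \left(-24 - 6 g\right) = 168 + 42 g$)
$\frac{o{\left(\frac{3}{4} + \frac{14}{3^{2}} \right)}}{614} = \frac{168 + 42 \left(\frac{3}{4} + \frac{14}{3^{2}}\right)}{614} = \left(168 + 42 \left(3 \cdot \frac{1}{4} + \frac{14}{9}\right)\right) \frac{1}{614} = \left(168 + 42 \left(\frac{3}{4} + 14 \cdot \frac{1}{9}\right)\right) \frac{1}{614} = \left(168 + 42 \left(\frac{3}{4} + \frac{14}{9}\right)\right) \frac{1}{614} = \left(168 + 42 \cdot \frac{83}{36}\right) \frac{1}{614} = \left(168 + \frac{581}{6}\right) \frac{1}{614} = \frac{1589}{6} \cdot \frac{1}{614} = \frac{1589}{3684}$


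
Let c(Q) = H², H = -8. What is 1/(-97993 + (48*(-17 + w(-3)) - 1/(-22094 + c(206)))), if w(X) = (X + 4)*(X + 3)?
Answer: -22030/2176762269 ≈ -1.0121e-5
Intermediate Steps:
w(X) = (3 + X)*(4 + X) (w(X) = (4 + X)*(3 + X) = (3 + X)*(4 + X))
c(Q) = 64 (c(Q) = (-8)² = 64)
1/(-97993 + (48*(-17 + w(-3)) - 1/(-22094 + c(206)))) = 1/(-97993 + (48*(-17 + (12 + (-3)² + 7*(-3))) - 1/(-22094 + 64))) = 1/(-97993 + (48*(-17 + (12 + 9 - 21)) - 1/(-22030))) = 1/(-97993 + (48*(-17 + 0) - 1*(-1/22030))) = 1/(-97993 + (48*(-17) + 1/22030)) = 1/(-97993 + (-816 + 1/22030)) = 1/(-97993 - 17976479/22030) = 1/(-2176762269/22030) = -22030/2176762269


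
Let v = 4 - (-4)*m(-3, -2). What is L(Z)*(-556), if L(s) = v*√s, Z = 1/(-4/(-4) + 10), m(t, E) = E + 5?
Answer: -8896*√11/11 ≈ -2682.2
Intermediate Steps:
m(t, E) = 5 + E
v = 16 (v = 4 - (-4)*(5 - 2) = 4 - (-4)*3 = 4 - 1*(-12) = 4 + 12 = 16)
Z = 1/11 (Z = 1/(-4*(-¼) + 10) = 1/(1 + 10) = 1/11 ≈ 0.090909)
L(s) = 16*√s
L(Z)*(-556) = (16*√(1/11))*(-556) = (16*(√11/11))*(-556) = (16*√11/11)*(-556) = -8896*√11/11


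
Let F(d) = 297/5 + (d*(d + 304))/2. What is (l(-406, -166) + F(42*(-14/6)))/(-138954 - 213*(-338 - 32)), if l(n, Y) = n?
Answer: 17401/100240 ≈ 0.17359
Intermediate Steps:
F(d) = 297/5 + d*(304 + d)/2 (F(d) = 297*(⅕) + (d*(304 + d))*(½) = 297/5 + d*(304 + d)/2)
(l(-406, -166) + F(42*(-14/6)))/(-138954 - 213*(-338 - 32)) = (-406 + (297/5 + (42*(-14/6))²/2 + 152*(42*(-14/6))))/(-138954 - 213*(-338 - 32)) = (-406 + (297/5 + (42*(-14*⅙))²/2 + 152*(42*(-14*⅙))))/(-138954 - 213*(-370)) = (-406 + (297/5 + (42*(-7/3))²/2 + 152*(42*(-7/3))))/(-138954 + 78810) = (-406 + (297/5 + (½)*(-98)² + 152*(-98)))/(-60144) = (-406 + (297/5 + (½)*9604 - 14896))*(-1/60144) = (-406 + (297/5 + 4802 - 14896))*(-1/60144) = (-406 - 50173/5)*(-1/60144) = -52203/5*(-1/60144) = 17401/100240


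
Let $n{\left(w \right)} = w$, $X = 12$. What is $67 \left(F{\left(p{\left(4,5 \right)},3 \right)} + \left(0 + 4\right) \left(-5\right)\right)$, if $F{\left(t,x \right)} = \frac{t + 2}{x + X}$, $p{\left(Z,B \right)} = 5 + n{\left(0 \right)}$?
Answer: $- \frac{19631}{15} \approx -1308.7$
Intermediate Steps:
$p{\left(Z,B \right)} = 5$ ($p{\left(Z,B \right)} = 5 + 0 = 5$)
$F{\left(t,x \right)} = \frac{2 + t}{12 + x}$ ($F{\left(t,x \right)} = \frac{t + 2}{x + 12} = \frac{2 + t}{12 + x}$)
$67 \left(F{\left(p{\left(4,5 \right)},3 \right)} + \left(0 + 4\right) \left(-5\right)\right) = 67 \left(\frac{2 + 5}{12 + 3} + \left(0 + 4\right) \left(-5\right)\right) = 67 \left(\frac{1}{15} \cdot 7 + 4 \left(-5\right)\right) = 67 \left(\frac{1}{15} \cdot 7 - 20\right) = 67 \left(\frac{7}{15} - 20\right) = 67 \left(- \frac{293}{15}\right) = - \frac{19631}{15}$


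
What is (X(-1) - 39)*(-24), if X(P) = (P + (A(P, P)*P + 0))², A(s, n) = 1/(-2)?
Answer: 930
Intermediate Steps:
A(s, n) = -½
X(P) = P²/4 (X(P) = (P + (-P/2 + 0))² = (P - P/2)² = (P/2)² = P²/4)
(X(-1) - 39)*(-24) = ((¼)*(-1)² - 39)*(-24) = ((¼)*1 - 39)*(-24) = (¼ - 39)*(-24) = -155/4*(-24) = 930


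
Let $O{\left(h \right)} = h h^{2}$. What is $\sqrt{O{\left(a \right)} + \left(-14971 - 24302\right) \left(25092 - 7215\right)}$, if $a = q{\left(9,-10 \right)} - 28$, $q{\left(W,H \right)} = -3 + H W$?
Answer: $i \sqrt{703854982} \approx 26530.0 i$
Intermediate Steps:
$a = -121$ ($a = \left(-3 - 90\right) - 28 = -93 - 28 = -121$)
$O{\left(h \right)} = h^{3}$
$\sqrt{O{\left(a \right)} + \left(-14971 - 24302\right) \left(25092 - 7215\right)} = \sqrt{\left(-121\right)^{3} + \left(-14971 - 24302\right) \left(25092 - 7215\right)} = \sqrt{-1771561 - 702083421} = \sqrt{-703854982} = i \sqrt{703854982}$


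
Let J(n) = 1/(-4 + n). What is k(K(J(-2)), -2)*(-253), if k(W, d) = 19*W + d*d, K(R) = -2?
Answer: 8602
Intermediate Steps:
k(W, d) = d**2 + 19*W (k(W, d) = 19*W + d**2 = d**2 + 19*W)
k(K(J(-2)), -2)*(-253) = ((-2)**2 + 19*(-2))*(-253) = (4 - 38)*(-253) = -34*(-253) = 8602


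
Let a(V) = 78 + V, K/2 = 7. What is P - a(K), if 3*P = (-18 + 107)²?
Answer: 7645/3 ≈ 2548.3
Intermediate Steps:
K = 14 (K = 2*7 = 14)
P = 7921/3 (P = (-18 + 107)²/3 = (⅓)*89² = (⅓)*7921 = 7921/3 ≈ 2640.3)
P - a(K) = 7921/3 - (78 + 14) = 7921/3 - 1*92 = 7921/3 - 92 = 7645/3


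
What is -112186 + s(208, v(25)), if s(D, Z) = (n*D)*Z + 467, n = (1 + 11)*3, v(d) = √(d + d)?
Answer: -111719 + 37440*√2 ≈ -58771.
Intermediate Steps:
v(d) = √2*√d (v(d) = √(2*d) = √2*√d)
n = 36 (n = 12*3 = 36)
s(D, Z) = 467 + 36*D*Z (s(D, Z) = (36*D)*Z + 467 = 36*D*Z + 467 = 467 + 36*D*Z)
-112186 + s(208, v(25)) = -112186 + (467 + 36*208*(√2*√25)) = -112186 + (467 + 36*208*(√2*5)) = -112186 + (467 + 36*208*(5*√2)) = -112186 + (467 + 37440*√2) = -111719 + 37440*√2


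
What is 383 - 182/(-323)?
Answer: 123891/323 ≈ 383.56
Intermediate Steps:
383 - 182/(-323) = 383 - 182*(-1/323) = 383 + 182/323 = 123891/323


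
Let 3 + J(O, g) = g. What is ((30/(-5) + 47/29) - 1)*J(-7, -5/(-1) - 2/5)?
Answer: -1248/145 ≈ -8.6069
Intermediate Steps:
J(O, g) = -3 + g
((30/(-5) + 47/29) - 1)*J(-7, -5/(-1) - 2/5) = ((30/(-5) + 47/29) - 1)*(-3 + (-5/(-1) - 2/5)) = ((30*(-⅕) + 47*(1/29)) - 1)*(-3 + (-5*(-1) - 2*⅕)) = ((-6 + 47/29) - 1)*(-3 + (5 - ⅖)) = (-127/29 - 1)*(-3 + 23/5) = -156/29*8/5 = -1248/145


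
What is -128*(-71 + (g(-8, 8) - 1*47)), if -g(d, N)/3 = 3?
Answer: 16256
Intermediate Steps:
g(d, N) = -9 (g(d, N) = -3*3 = -9)
-128*(-71 + (g(-8, 8) - 1*47)) = -128*(-71 + (-9 - 1*47)) = -128*(-71 + (-9 - 47)) = -128*(-71 - 56) = -128*(-127) = 16256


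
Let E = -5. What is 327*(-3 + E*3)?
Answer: -5886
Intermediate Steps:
327*(-3 + E*3) = 327*(-3 - 5*3) = 327*(-3 - 15) = 327*(-18) = -5886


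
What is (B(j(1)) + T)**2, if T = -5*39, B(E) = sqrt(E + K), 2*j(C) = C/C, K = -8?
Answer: (390 - I*sqrt(30))**2/4 ≈ 38018.0 - 1068.1*I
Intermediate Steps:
j(C) = 1/2 (j(C) = (C/C)/2 = (1/2)*1 = 1/2)
B(E) = sqrt(-8 + E) (B(E) = sqrt(E - 8) = sqrt(-8 + E))
T = -195
(B(j(1)) + T)**2 = (sqrt(-8 + 1/2) - 195)**2 = (sqrt(-15/2) - 195)**2 = (I*sqrt(30)/2 - 195)**2 = (-195 + I*sqrt(30)/2)**2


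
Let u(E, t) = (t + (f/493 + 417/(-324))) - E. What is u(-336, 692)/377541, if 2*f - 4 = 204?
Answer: 54677537/20101793004 ≈ 0.0027200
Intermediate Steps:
f = 104 (f = 2 + (½)*204 = 2 + 102 = 104)
u(E, t) = -57295/53244 + t - E (u(E, t) = (t + (104/493 + 417/(-324))) - E = (t + (104*(1/493) + 417*(-1/324))) - E = (t + (104/493 - 139/108)) - E = (t - 57295/53244) - E = (-57295/53244 + t) - E = -57295/53244 + t - E)
u(-336, 692)/377541 = (-57295/53244 + 692 - 1*(-336))/377541 = (-57295/53244 + 692 + 336)*(1/377541) = (54677537/53244)*(1/377541) = 54677537/20101793004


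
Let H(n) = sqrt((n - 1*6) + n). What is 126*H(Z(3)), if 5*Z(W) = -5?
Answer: 252*I*sqrt(2) ≈ 356.38*I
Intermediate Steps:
Z(W) = -1 (Z(W) = (1/5)*(-5) = -1)
H(n) = sqrt(-6 + 2*n) (H(n) = sqrt((n - 6) + n) = sqrt((-6 + n) + n) = sqrt(-6 + 2*n))
126*H(Z(3)) = 126*sqrt(-6 + 2*(-1)) = 126*sqrt(-6 - 2) = 126*sqrt(-8) = 126*(2*I*sqrt(2)) = 252*I*sqrt(2)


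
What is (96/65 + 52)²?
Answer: 12082576/4225 ≈ 2859.8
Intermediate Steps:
(96/65 + 52)² = (3476/65)² = 12082576/4225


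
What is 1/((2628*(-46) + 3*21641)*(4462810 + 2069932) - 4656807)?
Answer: -1/365609562837 ≈ -2.7352e-12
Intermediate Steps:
1/((2628*(-46) + 3*21641)*(4462810 + 2069932) - 4656807) = 1/((-120888 + 64923)*6532742 - 4656807) = 1/(-55965*6532742 - 4656807) = 1/(-365604906030 - 4656807) = 1/(-365609562837) = -1/365609562837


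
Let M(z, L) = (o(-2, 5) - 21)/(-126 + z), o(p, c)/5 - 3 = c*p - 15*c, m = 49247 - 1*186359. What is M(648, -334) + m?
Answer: -71572895/522 ≈ -1.3711e+5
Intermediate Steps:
m = -137112 (m = 49247 - 186359 = -137112)
o(p, c) = 15 - 75*c + 5*c*p (o(p, c) = 15 + 5*(c*p - 15*c) = 15 + 5*(-15*c + c*p) = 15 + (-75*c + 5*c*p) = 15 - 75*c + 5*c*p)
M(z, L) = -431/(-126 + z) (M(z, L) = ((15 - 75*5 + 5*5*(-2)) - 21)/(-126 + z) = ((15 - 375 - 50) - 21)/(-126 + z) = (-410 - 21)/(-126 + z) = -431/(-126 + z))
M(648, -334) + m = -431/(-126 + 648) - 137112 = -431/522 - 137112 = -71572895/522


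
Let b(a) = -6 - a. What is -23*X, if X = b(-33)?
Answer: -621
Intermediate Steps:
X = 27 (X = -6 - 1*(-33) = -6 + 33 = 27)
-23*X = -23*27 = -621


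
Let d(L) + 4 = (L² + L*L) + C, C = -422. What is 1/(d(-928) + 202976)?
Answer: 1/1924918 ≈ 5.1950e-7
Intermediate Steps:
d(L) = -426 + 2*L² (d(L) = -4 + ((L² + L*L) - 422) = -4 + ((L² + L²) - 422) = -4 + (2*L² - 422) = -4 + (-422 + 2*L²) = -426 + 2*L²)
1/(d(-928) + 202976) = 1/((-426 + 2*(-928)²) + 202976) = 1/((-426 + 2*861184) + 202976) = 1/((-426 + 1722368) + 202976) = 1/(1721942 + 202976) = 1/1924918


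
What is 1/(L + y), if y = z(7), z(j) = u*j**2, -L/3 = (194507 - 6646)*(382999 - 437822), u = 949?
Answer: 1/30897357310 ≈ 3.2365e-11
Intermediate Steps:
L = 30897310809 (L = -3*(194507 - 6646)*(382999 - 437822) = -563583*(-54823) = -3*(-10299103603) = 30897310809)
z(j) = 949*j**2
y = 46501 (y = 949*7**2 = 949*49 = 46501)
1/(L + y) = 1/(30897310809 + 46501) = 1/30897357310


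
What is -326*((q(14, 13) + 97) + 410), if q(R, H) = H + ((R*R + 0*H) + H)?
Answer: -237654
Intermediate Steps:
q(R, H) = R² + 2*H (q(R, H) = H + ((R² + 0) + H) = H + (R² + H) = H + (H + R²) = R² + 2*H)
-326*((q(14, 13) + 97) + 410) = -326*(((14² + 2*13) + 97) + 410) = -326*(((196 + 26) + 97) + 410) = -326*((222 + 97) + 410) = -326*(319 + 410) = -326*729 = -237654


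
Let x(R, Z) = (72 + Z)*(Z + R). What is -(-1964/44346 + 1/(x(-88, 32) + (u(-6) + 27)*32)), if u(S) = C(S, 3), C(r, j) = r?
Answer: 5081437/114235296 ≈ 0.044482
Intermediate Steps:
u(S) = S
x(R, Z) = (72 + Z)*(R + Z)
-(-1964/44346 + 1/(x(-88, 32) + (u(-6) + 27)*32)) = -(-1964/44346 + 1/((32² + 72*(-88) + 72*32 - 88*32) + (-6 + 27)*32)) = -(-1964*1/44346 + 1/((1024 - 6336 + 2304 - 2816) + 21*32)) = -(-982/22173 + 1/(-5824 + 672)) = -(-982/22173 + 1/(-5152)) = -(-982/22173 - 1/5152) = -1*(-5081437/114235296) = 5081437/114235296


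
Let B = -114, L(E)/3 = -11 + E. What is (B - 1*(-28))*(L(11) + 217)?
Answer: -18662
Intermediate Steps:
L(E) = -33 + 3*E (L(E) = 3*(-11 + E) = -33 + 3*E)
(B - 1*(-28))*(L(11) + 217) = (-114 - 1*(-28))*((-33 + 3*11) + 217) = (-114 + 28)*((-33 + 33) + 217) = -86*(0 + 217) = -86*217 = -18662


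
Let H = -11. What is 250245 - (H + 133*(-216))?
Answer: 278984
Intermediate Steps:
250245 - (H + 133*(-216)) = 250245 - (-11 + 133*(-216)) = 250245 - (-11 - 28728) = 250245 - 1*(-28739) = 250245 + 28739 = 278984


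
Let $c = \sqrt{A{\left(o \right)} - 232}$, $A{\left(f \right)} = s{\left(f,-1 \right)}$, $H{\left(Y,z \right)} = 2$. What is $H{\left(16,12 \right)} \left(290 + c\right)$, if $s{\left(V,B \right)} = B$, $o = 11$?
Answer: $580 + 2 i \sqrt{233} \approx 580.0 + 30.529 i$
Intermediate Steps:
$A{\left(f \right)} = -1$
$c = i \sqrt{233}$ ($c = \sqrt{-1 - 232} = \sqrt{-233} = i \sqrt{233} \approx 15.264 i$)
$H{\left(16,12 \right)} \left(290 + c\right) = 2 \left(290 + i \sqrt{233}\right) = 580 + 2 i \sqrt{233}$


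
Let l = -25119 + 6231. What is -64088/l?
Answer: 8011/2361 ≈ 3.3931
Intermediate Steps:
l = -18888
-64088/l = -64088/(-18888) = -64088*(-1/18888) = 8011/2361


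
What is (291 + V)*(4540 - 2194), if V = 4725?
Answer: 11767536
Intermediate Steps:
(291 + V)*(4540 - 2194) = (291 + 4725)*(4540 - 2194) = 5016*2346 = 11767536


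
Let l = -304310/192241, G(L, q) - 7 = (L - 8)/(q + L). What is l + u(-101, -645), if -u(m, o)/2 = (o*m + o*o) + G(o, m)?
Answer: -69006691993125/71705893 ≈ -9.6236e+5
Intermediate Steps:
G(L, q) = 7 + (-8 + L)/(L + q) (G(L, q) = 7 + (L - 8)/(q + L) = 7 + (-8 + L)/(L + q))
l = -304310/192241 (l = -304310*1/192241 = -304310/192241 ≈ -1.5830)
u(m, o) = -2*o**2 - 2*m*o - 2*(-8 + 7*m + 8*o)/(m + o) (u(m, o) = -2*((o*m + o*o) + (-8 + 7*m + 8*o)/(o + m)) = -2*((m*o + o**2) + (-8 + 7*m + 8*o)/(m + o)) = -2*((o**2 + m*o) + (-8 + 7*m + 8*o)/(m + o)) = -2*(o**2 + m*o + (-8 + 7*m + 8*o)/(m + o)) = -2*o**2 - 2*m*o - 2*(-8 + 7*m + 8*o)/(m + o))
l + u(-101, -645) = -304310/192241 + 2*(8 - 8*(-645) - 7*(-101) - 1*(-645)*(-101 - 645)**2)/(-101 - 645) = -304310/192241 + 2*(8 + 5160 + 707 - 1*(-645)*(-746)**2)/(-746) = -304310/192241 + 2*(-1/746)*(8 + 5160 + 707 - 1*(-645)*556516) = -304310/192241 + 2*(-1/746)*(8 + 5160 + 707 + 358952820) = -304310/192241 + 2*(-1/746)*358958695 = -304310/192241 - 358958695/373 = -69006691993125/71705893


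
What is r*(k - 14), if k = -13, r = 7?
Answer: -189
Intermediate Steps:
r*(k - 14) = 7*(-13 - 14) = 7*(-27) = -189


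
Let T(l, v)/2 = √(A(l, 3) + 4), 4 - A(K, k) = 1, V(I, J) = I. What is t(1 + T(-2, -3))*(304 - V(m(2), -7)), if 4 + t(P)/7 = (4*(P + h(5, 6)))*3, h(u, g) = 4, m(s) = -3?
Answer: 120344 + 51576*√7 ≈ 2.5680e+5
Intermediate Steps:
A(K, k) = 3 (A(K, k) = 4 - 1*1 = 4 - 1 = 3)
T(l, v) = 2*√7 (T(l, v) = 2*√(3 + 4) = 2*√7)
t(P) = 308 + 84*P (t(P) = -28 + 7*((4*(P + 4))*3) = -28 + 7*((4*(4 + P))*3) = -28 + 7*((16 + 4*P)*3) = -28 + 7*(48 + 12*P) = -28 + (336 + 84*P) = 308 + 84*P)
t(1 + T(-2, -3))*(304 - V(m(2), -7)) = (308 + 84*(1 + 2*√7))*(304 - 1*(-3)) = (308 + (84 + 168*√7))*(304 + 3) = (392 + 168*√7)*307 = 120344 + 51576*√7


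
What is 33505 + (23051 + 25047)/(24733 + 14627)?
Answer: 659402449/19680 ≈ 33506.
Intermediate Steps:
33505 + (23051 + 25047)/(24733 + 14627) = 33505 + 48098/39360 = 33505 + 48098*(1/39360) = 33505 + 24049/19680 = 659402449/19680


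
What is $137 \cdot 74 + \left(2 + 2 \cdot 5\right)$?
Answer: $10150$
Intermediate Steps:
$137 \cdot 74 + \left(2 + 2 \cdot 5\right) = 10138 + \left(2 + 10\right) = 10138 + 12 = 10150$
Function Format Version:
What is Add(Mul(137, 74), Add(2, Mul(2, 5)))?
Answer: 10150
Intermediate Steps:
Add(Mul(137, 74), Add(2, Mul(2, 5))) = Add(10138, Add(2, 10)) = Add(10138, 12) = 10150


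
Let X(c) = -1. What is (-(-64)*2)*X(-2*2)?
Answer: -128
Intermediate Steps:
(-(-64)*2)*X(-2*2) = -(-64)*2*(-1) = -16*(-8)*(-1) = 128*(-1) = -128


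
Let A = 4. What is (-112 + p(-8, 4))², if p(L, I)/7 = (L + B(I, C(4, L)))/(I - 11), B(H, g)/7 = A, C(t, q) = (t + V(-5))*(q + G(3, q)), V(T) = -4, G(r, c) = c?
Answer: 17424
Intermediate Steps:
C(t, q) = 2*q*(-4 + t) (C(t, q) = (t - 4)*(q + q) = (-4 + t)*(2*q) = 2*q*(-4 + t))
B(H, g) = 28 (B(H, g) = 7*4 = 28)
p(L, I) = 7*(28 + L)/(-11 + I) (p(L, I) = 7*((L + 28)/(I - 11)) = 7*((28 + L)/(-11 + I)) = 7*(28 + L)/(-11 + I))
(-112 + p(-8, 4))² = (-112 + 7*(28 - 8)/(-11 + 4))² = (-112 + 7*20/(-7))² = (-112 + 7*(-⅐)*20)² = (-112 - 20)² = (-132)² = 17424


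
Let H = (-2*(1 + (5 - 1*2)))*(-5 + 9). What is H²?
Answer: 1024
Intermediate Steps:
H = -32 (H = -2*(1 + (5 - 2))*4 = -2*(1 + 3)*4 = -2*4*4 = -8*4 = -32)
H² = (-32)² = 1024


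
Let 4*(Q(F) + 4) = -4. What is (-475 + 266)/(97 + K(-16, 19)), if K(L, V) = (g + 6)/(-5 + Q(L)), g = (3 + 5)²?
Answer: -209/90 ≈ -2.3222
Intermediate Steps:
Q(F) = -5 (Q(F) = -4 + (¼)*(-4) = -4 - 1 = -5)
g = 64 (g = 8² = 64)
K(L, V) = -7 (K(L, V) = (64 + 6)/(-5 - 5) = 70/(-10) = 70*(-⅒) = -7)
(-475 + 266)/(97 + K(-16, 19)) = (-475 + 266)/(97 - 7) = -209/90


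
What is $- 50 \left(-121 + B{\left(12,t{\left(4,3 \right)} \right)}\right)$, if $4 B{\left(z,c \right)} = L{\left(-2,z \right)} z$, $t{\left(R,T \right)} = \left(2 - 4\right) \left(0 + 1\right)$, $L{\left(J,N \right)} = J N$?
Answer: $9650$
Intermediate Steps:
$t{\left(R,T \right)} = -2$ ($t{\left(R,T \right)} = \left(-2\right) 1 = -2$)
$B{\left(z,c \right)} = - \frac{z^{2}}{2}$ ($B{\left(z,c \right)} = \frac{- 2 z z}{4} = \frac{\left(-2\right) z^{2}}{4} = - \frac{z^{2}}{2}$)
$- 50 \left(-121 + B{\left(12,t{\left(4,3 \right)} \right)}\right) = - 50 \left(-121 - \frac{12^{2}}{2}\right) = - 50 \left(-121 - 72\right) = \left(-50\right) \left(-193\right) = 9650$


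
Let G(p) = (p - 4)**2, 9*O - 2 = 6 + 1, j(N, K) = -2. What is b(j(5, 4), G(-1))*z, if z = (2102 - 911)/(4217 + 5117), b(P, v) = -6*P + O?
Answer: 1191/718 ≈ 1.6588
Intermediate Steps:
O = 1 (O = 2/9 + (6 + 1)/9 = 2/9 + (1/9)*7 = 2/9 + 7/9 = 1)
G(p) = (-4 + p)**2
b(P, v) = 1 - 6*P (b(P, v) = -6*P + 1 = 1 - 6*P)
z = 1191/9334 ≈ 0.12760
b(j(5, 4), G(-1))*z = (1 - 6*(-2))*(1191/9334) = (1 + 12)*(1191/9334) = 13*(1191/9334) = 1191/718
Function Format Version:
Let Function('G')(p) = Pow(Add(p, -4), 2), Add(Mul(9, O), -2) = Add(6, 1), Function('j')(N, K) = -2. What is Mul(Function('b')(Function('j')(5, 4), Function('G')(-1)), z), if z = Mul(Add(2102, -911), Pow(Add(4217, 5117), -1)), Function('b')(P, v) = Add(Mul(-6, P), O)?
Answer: Rational(1191, 718) ≈ 1.6588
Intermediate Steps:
O = 1 (O = Add(Rational(2, 9), Mul(Rational(1, 9), Add(6, 1))) = Add(Rational(2, 9), Mul(Rational(1, 9), 7)) = Add(Rational(2, 9), Rational(7, 9)) = 1)
Function('G')(p) = Pow(Add(-4, p), 2)
Function('b')(P, v) = Add(1, Mul(-6, P)) (Function('b')(P, v) = Add(Mul(-6, P), 1) = Add(1, Mul(-6, P)))
z = Rational(1191, 9334) (z = Mul(1191, Pow(9334, -1)) = Mul(1191, Rational(1, 9334)) = Rational(1191, 9334) ≈ 0.12760)
Mul(Function('b')(Function('j')(5, 4), Function('G')(-1)), z) = Mul(Add(1, Mul(-6, -2)), Rational(1191, 9334)) = Mul(Add(1, 12), Rational(1191, 9334)) = Mul(13, Rational(1191, 9334)) = Rational(1191, 718)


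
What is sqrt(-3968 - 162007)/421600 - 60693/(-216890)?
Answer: 60693/216890 + I*sqrt(6639)/84320 ≈ 0.27983 + 0.00096632*I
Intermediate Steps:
sqrt(-3968 - 162007)/421600 - 60693/(-216890) = sqrt(-165975)*(1/421600) - 60693*(-1/216890) = (5*I*sqrt(6639))*(1/421600) + 60693/216890 = I*sqrt(6639)/84320 + 60693/216890 = 60693/216890 + I*sqrt(6639)/84320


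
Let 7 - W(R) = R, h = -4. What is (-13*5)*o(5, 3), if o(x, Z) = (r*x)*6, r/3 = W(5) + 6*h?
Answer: 128700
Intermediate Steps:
W(R) = 7 - R
r = -66 (r = 3*((7 - 1*5) + 6*(-4)) = 3*((7 - 5) - 24) = 3*(2 - 24) = 3*(-22) = -66)
o(x, Z) = -396*x (o(x, Z) = -66*x*6 = -396*x)
(-13*5)*o(5, 3) = (-13*5)*(-396*5) = -65*(-1980) = 128700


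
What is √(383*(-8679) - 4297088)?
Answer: I*√7621145 ≈ 2760.6*I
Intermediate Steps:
√(383*(-8679) - 4297088) = √(-3324057 - 4297088) = √(-7621145) = I*√7621145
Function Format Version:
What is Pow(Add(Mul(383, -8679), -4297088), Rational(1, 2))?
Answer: Mul(I, Pow(7621145, Rational(1, 2))) ≈ Mul(2760.6, I)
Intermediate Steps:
Pow(Add(Mul(383, -8679), -4297088), Rational(1, 2)) = Pow(Add(-3324057, -4297088), Rational(1, 2)) = Pow(-7621145, Rational(1, 2)) = Mul(I, Pow(7621145, Rational(1, 2)))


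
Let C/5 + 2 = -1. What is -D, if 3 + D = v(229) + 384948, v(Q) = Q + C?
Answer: -385159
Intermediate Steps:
C = -15 (C = -10 + 5*(-1) = -10 - 5 = -15)
v(Q) = -15 + Q (v(Q) = Q - 15 = -15 + Q)
D = 385159 (D = -3 + ((-15 + 229) + 384948) = -3 + (214 + 384948) = -3 + 385162 = 385159)
-D = -1*385159 = -385159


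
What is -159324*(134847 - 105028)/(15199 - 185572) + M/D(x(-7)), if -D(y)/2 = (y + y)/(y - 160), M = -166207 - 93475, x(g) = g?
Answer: 179085060415/113582 ≈ 1.5767e+6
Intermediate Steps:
M = -259682
D(y) = -4*y/(-160 + y) (D(y) = -2*(y + y)/(y - 160) = -2*2*y/(-160 + y) = -4*y/(-160 + y))
-159324*(134847 - 105028)/(15199 - 185572) + M/D(x(-7)) = -159324*(134847 - 105028)/(15199 - 185572) - 259682/((-4*(-7)/(-160 - 7))) = -159324/((-170373/29819)) - 259682/((-4*(-7)/(-167))) = -159324/((-170373*1/29819)) - 259682/((-4*(-7)*(-1/167))) = -159324/(-170373/29819) - 259682/(-28/167) = -159324*(-29819/170373) - 259682*(-167/28) = 1583627452/56791 + 21683447/14 = 179085060415/113582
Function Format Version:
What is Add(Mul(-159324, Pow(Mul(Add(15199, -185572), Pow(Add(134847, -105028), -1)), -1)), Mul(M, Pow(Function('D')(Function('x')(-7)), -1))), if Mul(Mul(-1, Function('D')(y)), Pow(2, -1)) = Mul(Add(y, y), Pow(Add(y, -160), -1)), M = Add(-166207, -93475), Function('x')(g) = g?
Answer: Rational(179085060415, 113582) ≈ 1.5767e+6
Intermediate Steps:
M = -259682
Function('D')(y) = Mul(-4, y, Pow(Add(-160, y), -1)) (Function('D')(y) = Mul(-2, Mul(Add(y, y), Pow(Add(y, -160), -1))) = Mul(-2, Mul(Mul(2, y), Pow(Add(-160, y), -1))) = Mul(-2, Mul(2, y, Pow(Add(-160, y), -1))) = Mul(-4, y, Pow(Add(-160, y), -1)))
Add(Mul(-159324, Pow(Mul(Add(15199, -185572), Pow(Add(134847, -105028), -1)), -1)), Mul(M, Pow(Function('D')(Function('x')(-7)), -1))) = Add(Mul(-159324, Pow(Mul(Add(15199, -185572), Pow(Add(134847, -105028), -1)), -1)), Mul(-259682, Pow(Mul(-4, -7, Pow(Add(-160, -7), -1)), -1))) = Add(Mul(-159324, Pow(Mul(-170373, Pow(29819, -1)), -1)), Mul(-259682, Pow(Mul(-4, -7, Pow(-167, -1)), -1))) = Add(Mul(-159324, Pow(Mul(-170373, Rational(1, 29819)), -1)), Mul(-259682, Pow(Mul(-4, -7, Rational(-1, 167)), -1))) = Add(Mul(-159324, Pow(Rational(-170373, 29819), -1)), Mul(-259682, Pow(Rational(-28, 167), -1))) = Add(Mul(-159324, Rational(-29819, 170373)), Mul(-259682, Rational(-167, 28))) = Add(Rational(1583627452, 56791), Rational(21683447, 14)) = Rational(179085060415, 113582)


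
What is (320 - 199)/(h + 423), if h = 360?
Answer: 121/783 ≈ 0.15453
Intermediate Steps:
(320 - 199)/(h + 423) = (320 - 199)/(360 + 423) = 121/783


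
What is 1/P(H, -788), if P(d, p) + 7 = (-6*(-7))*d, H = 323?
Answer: 1/13559 ≈ 7.3752e-5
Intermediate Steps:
P(d, p) = -7 + 42*d (P(d, p) = -7 + (-6*(-7))*d = -7 + 42*d)
1/P(H, -788) = 1/(-7 + 42*323) = 1/(-7 + 13566) = 1/13559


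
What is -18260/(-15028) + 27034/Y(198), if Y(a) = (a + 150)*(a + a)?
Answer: 365330129/258872328 ≈ 1.4112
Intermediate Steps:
Y(a) = 2*a*(150 + a) (Y(a) = (150 + a)*(2*a) = 2*a*(150 + a))
-18260/(-15028) + 27034/Y(198) = -18260/(-15028) + 27034/((2*198*(150 + 198))) = -18260*(-1/15028) + 27034/((2*198*348)) = 4565/3757 + 27034/137808 = 4565/3757 + 27034*(1/137808) = 4565/3757 + 13517/68904 = 365330129/258872328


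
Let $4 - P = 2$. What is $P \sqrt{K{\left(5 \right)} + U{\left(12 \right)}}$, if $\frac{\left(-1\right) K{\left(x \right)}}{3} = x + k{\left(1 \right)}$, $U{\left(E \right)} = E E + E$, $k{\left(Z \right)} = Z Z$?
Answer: $2 \sqrt{138} \approx 23.495$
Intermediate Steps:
$k{\left(Z \right)} = Z^{2}$
$P = 2$ ($P = 4 - 2 = 2$)
$U{\left(E \right)} = E + E^{2}$ ($U{\left(E \right)} = E^{2} + E = E + E^{2}$)
$K{\left(x \right)} = -3 - 3 x$ ($K{\left(x \right)} = - 3 \left(x + 1^{2}\right) = - 3 \left(x + 1\right) = - 3 \left(1 + x\right) = -3 - 3 x$)
$P \sqrt{K{\left(5 \right)} + U{\left(12 \right)}} = 2 \sqrt{\left(-3 - 15\right) + 12 \left(1 + 12\right)} = 2 \sqrt{\left(-3 - 15\right) + 12 \cdot 13} = 2 \sqrt{-18 + 156} = 2 \sqrt{138}$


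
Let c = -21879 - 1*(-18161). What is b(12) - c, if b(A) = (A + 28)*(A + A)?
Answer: 4678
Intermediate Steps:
b(A) = 2*A*(28 + A) (b(A) = (28 + A)*(2*A) = 2*A*(28 + A))
c = -3718 (c = -21879 + 18161 = -3718)
b(12) - c = 2*12*(28 + 12) - 1*(-3718) = 2*12*40 + 3718 = 960 + 3718 = 4678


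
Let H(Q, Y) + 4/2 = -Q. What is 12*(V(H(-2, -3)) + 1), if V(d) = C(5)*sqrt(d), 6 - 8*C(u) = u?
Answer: 12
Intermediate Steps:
H(Q, Y) = -2 - Q
C(u) = 3/4 - u/8
V(d) = sqrt(d)/8 (V(d) = (3/4 - 1/8*5)*sqrt(d) = (3/4 - 5/8)*sqrt(d) = sqrt(d)/8)
12*(V(H(-2, -3)) + 1) = 12*(sqrt(-2 - 1*(-2))/8 + 1) = 12*(sqrt(-2 + 2)/8 + 1) = 12*(sqrt(0)/8 + 1) = 12*((1/8)*0 + 1) = 12*(0 + 1) = 12*1 = 12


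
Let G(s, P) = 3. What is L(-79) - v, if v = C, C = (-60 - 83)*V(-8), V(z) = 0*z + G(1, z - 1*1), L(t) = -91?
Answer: 338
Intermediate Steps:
V(z) = 3 (V(z) = 0*z + 3 = 0 + 3 = 3)
C = -429 (C = (-60 - 83)*3 = -143*3 = -429)
v = -429
L(-79) - v = -91 - 1*(-429) = -91 + 429 = 338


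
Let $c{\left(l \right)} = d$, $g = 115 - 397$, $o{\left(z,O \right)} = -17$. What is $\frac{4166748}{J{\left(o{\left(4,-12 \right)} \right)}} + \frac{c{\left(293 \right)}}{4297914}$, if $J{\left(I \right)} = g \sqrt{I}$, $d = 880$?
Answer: $\frac{440}{2148957} + \frac{694458 i \sqrt{17}}{799} \approx 0.00020475 + 3583.6 i$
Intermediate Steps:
$g = -282$
$J{\left(I \right)} = - 282 \sqrt{I}$
$c{\left(l \right)} = 880$
$\frac{4166748}{J{\left(o{\left(4,-12 \right)} \right)}} + \frac{c{\left(293 \right)}}{4297914} = \frac{4166748}{\left(-282\right) \sqrt{-17}} + \frac{880}{4297914} = \frac{4166748}{\left(-282\right) i \sqrt{17}} + 880 \cdot \frac{1}{4297914} = \frac{4166748}{\left(-282\right) i \sqrt{17}} + \frac{440}{2148957} = 4166748 \frac{i \sqrt{17}}{4794} + \frac{440}{2148957} = \frac{694458 i \sqrt{17}}{799} + \frac{440}{2148957} = \frac{440}{2148957} + \frac{694458 i \sqrt{17}}{799}$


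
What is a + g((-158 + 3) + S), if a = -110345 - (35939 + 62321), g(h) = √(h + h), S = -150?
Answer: -208605 + I*√610 ≈ -2.0861e+5 + 24.698*I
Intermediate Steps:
g(h) = √2*√h (g(h) = √(2*h) = √2*√h)
a = -208605 (a = -110345 - 1*98260 = -110345 - 98260 = -208605)
a + g((-158 + 3) + S) = -208605 + √2*√((-158 + 3) - 150) = -208605 + √2*√(-155 - 150) = -208605 + √2*√(-305) = -208605 + √2*(I*√305) = -208605 + I*√610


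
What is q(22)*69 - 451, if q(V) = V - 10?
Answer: 377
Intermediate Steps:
q(V) = -10 + V
q(22)*69 - 451 = (-10 + 22)*69 - 451 = 12*69 - 451 = 828 - 451 = 377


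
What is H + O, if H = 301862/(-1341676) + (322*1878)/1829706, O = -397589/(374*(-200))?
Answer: 41475192396254041/7651019688281200 ≈ 5.4209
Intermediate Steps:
O = 397589/74800 (O = -397589/(-74800) = -397589*(-1/74800) = 397589/74800 ≈ 5.3154)
H = 21584519287/204572718938 (H = 301862*(-1/1341676) + 604716*(1/1829706) = -150931/670838 + 100786/304951 = 21584519287/204572718938 ≈ 0.10551)
H + O = 21584519287/204572718938 + 397589/74800 = 41475192396254041/7651019688281200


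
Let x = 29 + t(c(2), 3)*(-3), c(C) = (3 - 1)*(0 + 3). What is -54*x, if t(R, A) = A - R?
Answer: -2052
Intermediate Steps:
c(C) = 6 (c(C) = 2*3 = 6)
x = 38 (x = 29 + (3 - 1*6)*(-3) = 29 + (3 - 6)*(-3) = 29 - 3*(-3) = 29 + 9 = 38)
-54*x = -54*38 = -2052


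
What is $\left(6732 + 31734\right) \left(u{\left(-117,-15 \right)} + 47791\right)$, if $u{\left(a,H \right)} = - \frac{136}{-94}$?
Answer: $\frac{86404060170}{47} \approx 1.8384 \cdot 10^{9}$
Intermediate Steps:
$u{\left(a,H \right)} = \frac{68}{47}$ ($u{\left(a,H \right)} = \left(-136\right) \left(- \frac{1}{94}\right) = \frac{68}{47}$)
$\left(6732 + 31734\right) \left(u{\left(-117,-15 \right)} + 47791\right) = \left(6732 + 31734\right) \left(\frac{68}{47} + 47791\right) = 38466 \cdot \frac{2246245}{47} = \frac{86404060170}{47}$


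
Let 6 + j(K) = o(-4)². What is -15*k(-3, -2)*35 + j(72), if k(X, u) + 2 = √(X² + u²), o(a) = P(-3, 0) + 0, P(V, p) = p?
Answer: 1044 - 525*√13 ≈ -848.91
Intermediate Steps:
o(a) = 0 (o(a) = 0 + 0 = 0)
j(K) = -6 (j(K) = -6 + 0² = -6 + 0 = -6)
k(X, u) = -2 + √(X² + u²)
-15*k(-3, -2)*35 + j(72) = -15*(-2 + √((-3)² + (-2)²))*35 - 6 = -15*(-2 + √(9 + 4))*35 - 6 = -15*(-2 + √13)*35 - 6 = (30 - 15*√13)*35 - 6 = (1050 - 525*√13) - 6 = 1044 - 525*√13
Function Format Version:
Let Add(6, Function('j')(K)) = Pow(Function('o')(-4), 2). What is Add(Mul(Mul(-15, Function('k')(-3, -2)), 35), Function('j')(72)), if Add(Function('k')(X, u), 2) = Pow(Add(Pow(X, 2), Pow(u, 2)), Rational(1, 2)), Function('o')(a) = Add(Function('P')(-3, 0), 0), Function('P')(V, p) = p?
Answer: Add(1044, Mul(-525, Pow(13, Rational(1, 2)))) ≈ -848.91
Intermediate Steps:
Function('o')(a) = 0 (Function('o')(a) = Add(0, 0) = 0)
Function('j')(K) = -6 (Function('j')(K) = Add(-6, Pow(0, 2)) = Add(-6, 0) = -6)
Function('k')(X, u) = Add(-2, Pow(Add(Pow(X, 2), Pow(u, 2)), Rational(1, 2)))
Add(Mul(Mul(-15, Function('k')(-3, -2)), 35), Function('j')(72)) = Add(Mul(Mul(-15, Add(-2, Pow(Add(Pow(-3, 2), Pow(-2, 2)), Rational(1, 2)))), 35), -6) = Add(Mul(Mul(-15, Add(-2, Pow(Add(9, 4), Rational(1, 2)))), 35), -6) = Add(Mul(Mul(-15, Add(-2, Pow(13, Rational(1, 2)))), 35), -6) = Add(Mul(Add(30, Mul(-15, Pow(13, Rational(1, 2)))), 35), -6) = Add(Add(1050, Mul(-525, Pow(13, Rational(1, 2)))), -6) = Add(1044, Mul(-525, Pow(13, Rational(1, 2))))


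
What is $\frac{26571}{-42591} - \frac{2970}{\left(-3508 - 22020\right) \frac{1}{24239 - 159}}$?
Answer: $\frac{126888658213}{45302627} \approx 2800.9$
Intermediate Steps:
$\frac{26571}{-42591} - \frac{2970}{\left(-3508 - 22020\right) \frac{1}{24239 - 159}} = 26571 \left(- \frac{1}{42591}\right) - \frac{2970}{\left(-25528\right) \frac{1}{24080}} = - \frac{8857}{14197} - \frac{2970}{\left(-25528\right) \frac{1}{24080}} = - \frac{8857}{14197} - \frac{2970}{- \frac{3191}{3010}} = - \frac{8857}{14197} - - \frac{8939700}{3191} = - \frac{8857}{14197} + \frac{8939700}{3191} = \frac{126888658213}{45302627}$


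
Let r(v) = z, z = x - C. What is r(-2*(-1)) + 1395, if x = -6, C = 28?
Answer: 1361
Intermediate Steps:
z = -34 (z = -6 - 1*28 = -6 - 28 = -34)
r(v) = -34
r(-2*(-1)) + 1395 = -34 + 1395 = 1361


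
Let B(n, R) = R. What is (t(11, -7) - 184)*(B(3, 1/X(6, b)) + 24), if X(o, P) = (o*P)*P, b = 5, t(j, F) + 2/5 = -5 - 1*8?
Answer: -1184729/250 ≈ -4738.9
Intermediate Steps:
t(j, F) = -67/5 (t(j, F) = -⅖ + (-5 - 1*8) = -⅖ + (-5 - 8) = -⅖ - 13 = -67/5)
X(o, P) = o*P² (X(o, P) = (P*o)*P = o*P²)
(t(11, -7) - 184)*(B(3, 1/X(6, b)) + 24) = (-67/5 - 184)*(1/(6*5²) + 24) = -987*(1/(6*25) + 24)/5 = -987*(1/150 + 24)/5 = -987/5*3601/150 = -1184729/250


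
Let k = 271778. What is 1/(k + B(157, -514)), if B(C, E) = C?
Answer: 1/271935 ≈ 3.6773e-6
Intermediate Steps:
1/(k + B(157, -514)) = 1/(271778 + 157) = 1/271935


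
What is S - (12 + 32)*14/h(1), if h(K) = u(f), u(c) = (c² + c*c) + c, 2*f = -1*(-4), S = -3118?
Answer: -15898/5 ≈ -3179.6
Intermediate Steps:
f = 2 (f = (-1*(-4))/2 = (½)*4 = 2)
u(c) = c + 2*c² (u(c) = (c² + c²) + c = 2*c² + c = c + 2*c²)
h(K) = 10 (h(K) = 2*(1 + 2*2) = 2*(1 + 4) = 2*5 = 10)
S - (12 + 32)*14/h(1) = -3118 - (12 + 32)*14/10 = -3118 - 44*14/10 = -3118 - 616/10 = -3118 - 1*308/5 = -3118 - 308/5 = -15898/5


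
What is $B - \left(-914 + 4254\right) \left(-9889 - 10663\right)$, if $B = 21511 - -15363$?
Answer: $68680554$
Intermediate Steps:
$B = 36874$ ($B = 21511 + 15363 = 36874$)
$B - \left(-914 + 4254\right) \left(-9889 - 10663\right) = 36874 - \left(-914 + 4254\right) \left(-9889 - 10663\right) = 36874 - 3340 \left(-20552\right) = 36874 - -68643680 = 36874 + 68643680 = 68680554$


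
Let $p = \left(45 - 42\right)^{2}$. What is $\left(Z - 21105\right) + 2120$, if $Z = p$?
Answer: $-18976$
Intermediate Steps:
$p = 9$ ($p = 3^{2} = 9$)
$Z = 9$
$\left(Z - 21105\right) + 2120 = \left(9 - 21105\right) + 2120 = -21096 + 2120 = -18976$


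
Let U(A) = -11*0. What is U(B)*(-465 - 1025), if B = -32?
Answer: 0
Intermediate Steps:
U(A) = 0
U(B)*(-465 - 1025) = 0*(-465 - 1025) = 0*(-1490) = 0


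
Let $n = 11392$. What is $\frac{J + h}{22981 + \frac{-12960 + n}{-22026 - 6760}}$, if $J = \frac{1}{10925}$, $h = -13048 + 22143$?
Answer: $\frac{1430129874268}{3613622013225} \approx 0.39576$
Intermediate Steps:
$h = 9095$
$J = \frac{1}{10925} \approx 9.1533 \cdot 10^{-5}$
$\frac{J + h}{22981 + \frac{-12960 + n}{-22026 - 6760}} = \frac{\frac{1}{10925} + 9095}{22981 + \frac{-12960 + 11392}{-22026 - 6760}} = \frac{99362876}{10925 \left(22981 - \frac{1568}{-28786}\right)} = \frac{99362876}{10925 \left(22981 - - \frac{784}{14393}\right)} = \frac{99362876}{10925 \left(22981 + \frac{784}{14393}\right)} = \frac{99362876}{10925 \cdot \frac{330766317}{14393}} = \frac{99362876}{10925} \cdot \frac{14393}{330766317} = \frac{1430129874268}{3613622013225}$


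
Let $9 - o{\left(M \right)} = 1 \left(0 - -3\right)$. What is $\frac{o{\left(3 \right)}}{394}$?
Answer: $\frac{3}{197} \approx 0.015228$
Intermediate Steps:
$o{\left(M \right)} = 6$ ($o{\left(M \right)} = 9 - 1 \left(0 - -3\right) = 9 - 1 \left(0 + 3\right) = 9 - 1 \cdot 3 = 9 - 3 = 6$)
$\frac{o{\left(3 \right)}}{394} = \frac{6}{394} = 6 \cdot \frac{1}{394} = \frac{3}{197}$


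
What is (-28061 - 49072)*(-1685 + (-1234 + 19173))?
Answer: -1253719782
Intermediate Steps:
(-28061 - 49072)*(-1685 + (-1234 + 19173)) = -77133*(-1685 + 17939) = -77133*16254 = -1253719782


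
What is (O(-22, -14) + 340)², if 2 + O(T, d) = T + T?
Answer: 86436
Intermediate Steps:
O(T, d) = -2 + 2*T (O(T, d) = -2 + (T + T) = -2 + 2*T)
(O(-22, -14) + 340)² = ((-2 + 2*(-22)) + 340)² = ((-2 - 44) + 340)² = (-46 + 340)² = 294² = 86436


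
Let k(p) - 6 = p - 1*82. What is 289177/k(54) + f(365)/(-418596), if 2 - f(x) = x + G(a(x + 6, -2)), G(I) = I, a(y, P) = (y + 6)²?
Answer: -30261300167/2302278 ≈ -13144.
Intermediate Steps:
a(y, P) = (6 + y)²
k(p) = -76 + p (k(p) = 6 + (p - 1*82) = 6 + (p - 82) = 6 + (-82 + p) = -76 + p)
f(x) = 2 - x - (12 + x)² (f(x) = 2 - (x + (6 + (x + 6))²) = 2 - (x + (6 + (6 + x))²) = 2 - (x + (12 + x)²) = 2 + (-x - (12 + x)²) = 2 - x - (12 + x)²)
289177/k(54) + f(365)/(-418596) = 289177/(-76 + 54) + (2 - 1*365 - (12 + 365)²)/(-418596) = 289177/(-22) + (2 - 365 - 1*377²)*(-1/418596) = 289177*(-1/22) + (2 - 365 - 1*142129)*(-1/418596) = -289177/22 + (2 - 365 - 142129)*(-1/418596) = -289177/22 - 142492*(-1/418596) = -289177/22 + 35623/104649 = -30261300167/2302278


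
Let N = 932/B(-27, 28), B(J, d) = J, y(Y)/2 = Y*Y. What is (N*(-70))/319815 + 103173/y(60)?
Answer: 19808202197/1381600800 ≈ 14.337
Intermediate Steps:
y(Y) = 2*Y**2 (y(Y) = 2*(Y*Y) = 2*Y**2)
N = -932/27 (N = 932/(-27) = 932*(-1/27) = -932/27 ≈ -34.518)
(N*(-70))/319815 + 103173/y(60) = -932/27*(-70)/319815 + 103173/((2*60**2)) = (65240/27)*(1/319815) + 103173/((2*3600)) = 13048/1727001 + 103173/7200 = 13048/1727001 + 103173*(1/7200) = 13048/1727001 + 34391/2400 = 19808202197/1381600800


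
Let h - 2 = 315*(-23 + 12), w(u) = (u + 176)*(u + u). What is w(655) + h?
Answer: 1085147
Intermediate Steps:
w(u) = 2*u*(176 + u) (w(u) = (176 + u)*(2*u) = 2*u*(176 + u))
h = -3463 (h = 2 + 315*(-23 + 12) = 2 + 315*(-11) = 2 - 3465 = -3463)
w(655) + h = 2*655*(176 + 655) - 3463 = 2*655*831 - 3463 = 1088610 - 3463 = 1085147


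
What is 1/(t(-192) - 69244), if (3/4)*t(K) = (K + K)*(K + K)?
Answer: 1/127364 ≈ 7.8515e-6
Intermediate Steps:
t(K) = 16*K²/3 (t(K) = 4*((K + K)*(K + K))/3 = 4*((2*K)*(2*K))/3 = 4*(4*K²)/3 = 16*K²/3)
1/(t(-192) - 69244) = 1/((16/3)*(-192)² - 69244) = 1/((16/3)*36864 - 69244) = 1/(196608 - 69244) = 1/127364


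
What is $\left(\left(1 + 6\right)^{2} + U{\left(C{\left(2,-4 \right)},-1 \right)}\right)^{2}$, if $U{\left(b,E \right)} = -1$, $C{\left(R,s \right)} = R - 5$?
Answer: $2304$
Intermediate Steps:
$C{\left(R,s \right)} = -5 + R$
$\left(\left(1 + 6\right)^{2} + U{\left(C{\left(2,-4 \right)},-1 \right)}\right)^{2} = \left(\left(1 + 6\right)^{2} - 1\right)^{2} = \left(7^{2} - 1\right)^{2} = \left(49 - 1\right)^{2} = 48^{2} = 2304$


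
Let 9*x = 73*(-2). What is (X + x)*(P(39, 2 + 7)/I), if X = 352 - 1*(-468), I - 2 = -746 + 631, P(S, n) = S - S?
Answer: 0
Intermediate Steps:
P(S, n) = 0
x = -146/9 (x = (73*(-2))/9 = (⅑)*(-146) = -146/9 ≈ -16.222)
I = -113 (I = 2 + (-746 + 631) = 2 - 115 = -113)
X = 820 (X = 352 + 468 = 820)
(X + x)*(P(39, 2 + 7)/I) = (820 - 146/9)*(0/(-113)) = 7234*(0*(-1/113))/9 = (7234/9)*0 = 0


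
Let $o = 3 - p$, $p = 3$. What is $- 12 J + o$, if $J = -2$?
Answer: $24$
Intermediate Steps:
$o = 0$ ($o = 3 - 3 = 0$)
$- 12 J + o = \left(-12\right) \left(-2\right) + 0 = 24 + 0 = 24$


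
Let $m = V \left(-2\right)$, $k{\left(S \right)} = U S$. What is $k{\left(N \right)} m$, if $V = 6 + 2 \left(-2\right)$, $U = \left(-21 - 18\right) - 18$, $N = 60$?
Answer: $13680$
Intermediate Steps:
$U = -57$ ($U = -39 - 18 = -57$)
$k{\left(S \right)} = - 57 S$
$V = 2$ ($V = 6 - 4 = 2$)
$m = -4$ ($m = 2 \left(-2\right) = -4$)
$k{\left(N \right)} m = \left(-57\right) 60 \left(-4\right) = \left(-3420\right) \left(-4\right) = 13680$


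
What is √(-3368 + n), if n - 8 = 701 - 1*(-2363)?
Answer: 2*I*√74 ≈ 17.205*I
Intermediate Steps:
n = 3072 (n = 8 + (701 - 1*(-2363)) = 8 + (701 + 2363) = 8 + 3064 = 3072)
√(-3368 + n) = √(-3368 + 3072) = √(-296) = 2*I*√74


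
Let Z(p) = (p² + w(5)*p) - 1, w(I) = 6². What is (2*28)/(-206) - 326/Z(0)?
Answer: 33550/103 ≈ 325.73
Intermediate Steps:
w(I) = 36
Z(p) = -1 + p² + 36*p (Z(p) = (p² + 36*p) - 1 = -1 + p² + 36*p)
(2*28)/(-206) - 326/Z(0) = (2*28)/(-206) - 326/(-1 + 0² + 36*0) = 56*(-1/206) - 326/(-1 + 0 + 0) = -28/103 - 326/(-1) = -28/103 - 326*(-1) = -28/103 + 326 = 33550/103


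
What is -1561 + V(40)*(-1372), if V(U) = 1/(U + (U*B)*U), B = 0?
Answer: -15953/10 ≈ -1595.3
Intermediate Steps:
V(U) = 1/U (V(U) = 1/(U + (U*0)*U) = 1/(U + 0*U) = 1/(U + 0) = 1/U)
-1561 + V(40)*(-1372) = -1561 - 1372/40 = -1561 + (1/40)*(-1372) = -1561 - 343/10 = -15953/10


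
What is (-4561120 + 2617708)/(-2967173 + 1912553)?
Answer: 161951/87885 ≈ 1.8428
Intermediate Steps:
(-4561120 + 2617708)/(-2967173 + 1912553) = -1943412/(-1054620) = -1943412*(-1/1054620) = 161951/87885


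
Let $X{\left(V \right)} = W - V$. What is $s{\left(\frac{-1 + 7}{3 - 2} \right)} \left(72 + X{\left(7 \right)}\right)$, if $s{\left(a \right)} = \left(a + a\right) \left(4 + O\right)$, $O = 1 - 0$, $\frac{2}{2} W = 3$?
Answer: $4080$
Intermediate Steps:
$W = 3$
$X{\left(V \right)} = 3 - V$
$O = 1$ ($O = 1 + 0 = 1$)
$s{\left(a \right)} = 10 a$ ($s{\left(a \right)} = \left(a + a\right) \left(4 + 1\right) = 2 a 5 = 10 a$)
$s{\left(\frac{-1 + 7}{3 - 2} \right)} \left(72 + X{\left(7 \right)}\right) = 10 \frac{-1 + 7}{3 - 2} \left(72 + \left(3 - 7\right)\right) = 10 \cdot \frac{6}{1} \left(72 + \left(3 - 7\right)\right) = 10 \cdot 6 \cdot 1 \left(72 - 4\right) = 10 \cdot 6 \cdot 68 = 60 \cdot 68 = 4080$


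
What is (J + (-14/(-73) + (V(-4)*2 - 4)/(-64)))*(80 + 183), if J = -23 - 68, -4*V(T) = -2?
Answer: -111521731/4672 ≈ -23870.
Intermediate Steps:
V(T) = ½ (V(T) = -¼*(-2) = ½)
J = -91
(J + (-14/(-73) + (V(-4)*2 - 4)/(-64)))*(80 + 183) = (-91 + (-14/(-73) + ((½)*2 - 4)/(-64)))*(80 + 183) = (-91 + (-14*(-1/73) + (1 - 4)*(-1/64)))*263 = (-91 + (14/73 - 3*(-1/64)))*263 = (-91 + (14/73 + 3/64))*263 = (-91 + 1115/4672)*263 = -424037/4672*263 = -111521731/4672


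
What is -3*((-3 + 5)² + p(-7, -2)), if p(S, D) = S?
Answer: 9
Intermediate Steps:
-3*((-3 + 5)² + p(-7, -2)) = -3*((-3 + 5)² - 7) = -3*(2² - 7) = -3*(4 - 7) = -3*(-3) = 9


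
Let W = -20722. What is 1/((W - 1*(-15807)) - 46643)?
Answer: -1/51558 ≈ -1.9396e-5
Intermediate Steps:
1/((W - 1*(-15807)) - 46643) = 1/((-20722 - 1*(-15807)) - 46643) = 1/((-20722 + 15807) - 46643) = 1/(-4915 - 46643) = 1/(-51558) = -1/51558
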